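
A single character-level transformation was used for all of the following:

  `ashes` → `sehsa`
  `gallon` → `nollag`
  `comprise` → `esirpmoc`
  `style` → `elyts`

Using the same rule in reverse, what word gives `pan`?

The output letters match the input read backwards: ashes reversed is sehsa. It's just the letters in reverse order.
Decoding pan: then reverse → nap.

nap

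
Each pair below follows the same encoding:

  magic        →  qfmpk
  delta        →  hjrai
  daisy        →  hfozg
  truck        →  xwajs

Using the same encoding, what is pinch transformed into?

In magic: m→q is +4, a→f is +5, g→m is +6, i→p is +7 — the shift increases by 1 each position. Each letter shifts forward by (position + 4), i.e. 4, 5, 6, … — the shift grows by one for each successive letter.
Applying it to pinch: p+4=t, i+5=n, n+6=t, c+7=j, h+8=p.

tntjp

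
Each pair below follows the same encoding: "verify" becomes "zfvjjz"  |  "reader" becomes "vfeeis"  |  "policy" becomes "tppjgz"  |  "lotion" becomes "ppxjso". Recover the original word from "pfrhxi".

length

Shifts by position in verify: pos 0: v→z (+4), pos 1: e→f (+1), pos 2: r→v (+4), pos 3: i→j (+1) — repeating every 2. A repeating key of period 2 is used — shifts +4, +1 over and over.
Decoding pfrhxi: p−4=l, f−1=e, r−4=n, h−1=g, x−4=t, i−1=h.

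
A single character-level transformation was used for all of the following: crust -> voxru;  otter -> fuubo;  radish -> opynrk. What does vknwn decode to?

chili

c(2)→v(21) and r(17)→o(14) fit y≡3x+15 (mod 26); the inverse of 3 mod 26 is 9. Each letter's alphabet position (a=0..z=25) is mapped through 3·x+15 mod 26 — an affine cipher.
Decoding vknwn: v(21)→9·(21−15)≡2=c; k(10)→9·(10−15)≡7=h; n(13)→9·(13−15)≡8=i; w(22)→9·(22−15)≡11=l; n(13)→9·(13−15)≡8=i (all mod 26).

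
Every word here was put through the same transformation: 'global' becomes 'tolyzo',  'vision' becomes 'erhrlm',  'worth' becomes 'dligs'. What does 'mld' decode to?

Each pair mirrors across the alphabet (g↔t, l↔o, o↔l): positions sum to 25. Letters are reflected about the middle of the alphabet (position → 25−position): Atbash.
Reversing it on mld: m↔n, l↔o, d↔w.

now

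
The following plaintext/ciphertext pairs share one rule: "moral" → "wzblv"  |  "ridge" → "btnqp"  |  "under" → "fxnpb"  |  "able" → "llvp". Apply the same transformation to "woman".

gzwlx

The shift depends on letter class: consonant m→w is +10, but vowel o→z is +11. Vowels shift forward by 11 and consonants shift forward by 10.
For woman: w(cons)+10=g, o(vowel)+11=z, m(cons)+10=w, a(vowel)+11=l, n(cons)+10=x.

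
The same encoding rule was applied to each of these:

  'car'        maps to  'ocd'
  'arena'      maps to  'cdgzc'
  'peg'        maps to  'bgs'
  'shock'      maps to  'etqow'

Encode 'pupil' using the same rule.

The shift depends on letter class: consonant c→o is +12, but vowel a→c is +2. Vowels shift forward by 2 and consonants shift forward by 12.
Applying it to pupil: p(cons)+12=b, u(vowel)+2=w, p(cons)+12=b, i(vowel)+2=k, l(cons)+12=x.

bwbkx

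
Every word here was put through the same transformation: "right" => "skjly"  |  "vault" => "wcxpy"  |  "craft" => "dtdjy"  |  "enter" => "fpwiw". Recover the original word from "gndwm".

In right: r→s is +1, i→k is +2, g→j is +3, h→l is +4 — the shift increases by 1 each position. The shift increases by 1 at each position, starting from +1: 1, 2, 3, ….
Decoding gndwm: g−1=f, n−2=l, d−3=a, w−4=s, m−5=h.

flash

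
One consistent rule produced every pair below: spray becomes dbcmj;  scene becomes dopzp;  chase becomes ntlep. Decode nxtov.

Shifts by position in spray: pos 0: s→d (+11), pos 1: p→b (+12), pos 2: r→c (+11), pos 3: a→m (+12) — repeating every 2. A repeating key of period 2 is used — shifts +11, +12 over and over.
Decoding nxtov: n−11=c, x−12=l, t−11=i, o−12=c, v−11=k.

click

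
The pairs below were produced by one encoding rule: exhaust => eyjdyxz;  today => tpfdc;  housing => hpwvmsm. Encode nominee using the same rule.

npolrjk

Each letter shifts forward by its position index (0, 1, 2, …) — the shift grows by one for each successive letter.
On nominee: n+0=n, o+1=p, m+2=o, i+3=l, n+4=r, e+5=j, e+6=k.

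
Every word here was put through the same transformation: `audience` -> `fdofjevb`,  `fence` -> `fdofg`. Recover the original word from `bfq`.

pea

Read the word backwards and shift each letter +1.
Undoing it on bfq: shift back: b−1=a, f−1=e, q−1=p → aep; then reverse → pea.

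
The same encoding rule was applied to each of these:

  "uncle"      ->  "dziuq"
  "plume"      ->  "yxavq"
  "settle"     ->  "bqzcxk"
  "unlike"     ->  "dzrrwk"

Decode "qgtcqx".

hunter

The shifts repeat in a cycle of length 3: positions 0,1,… shift by +9, +12, +6, then the pattern repeats.
Reversing it on qgtcqx: q−9=h, g−12=u, t−6=n, c−9=t, q−12=e, x−6=r.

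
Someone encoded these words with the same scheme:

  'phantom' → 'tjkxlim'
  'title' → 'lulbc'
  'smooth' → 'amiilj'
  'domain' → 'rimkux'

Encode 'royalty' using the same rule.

piokblo

p(15)→t(19) and h(7)→j(9) fit y≡11x+10 (mod 26); the inverse of 11 mod 26 is 19. Treating letters as 0–25, the rule is x ↦ 11x + 10 (mod 26).
Applying it to royalty: r(17)→11·17+10≡15=p; o(14)→11·14+10≡8=i; y(24)→11·24+10≡14=o; a(0)→11·0+10≡10=k; l(11)→11·11+10≡1=b; t(19)→11·19+10≡11=l; y(24)→11·24+10≡14=o (all mod 26).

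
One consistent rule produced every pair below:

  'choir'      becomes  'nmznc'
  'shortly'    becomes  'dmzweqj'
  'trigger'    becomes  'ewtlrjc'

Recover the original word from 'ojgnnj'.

Shifts by position in choir: pos 0: c→n (+11), pos 1: h→m (+5), pos 2: o→z (+11), pos 3: i→n (+5) — repeating every 2. The shifts repeat in a cycle of length 2: positions 0,1,… shift by +11, +5, then the pattern repeats.
Reversing it on ojgnnj: o−11=d, j−5=e, g−11=v, n−5=i, n−11=c, j−5=e.

device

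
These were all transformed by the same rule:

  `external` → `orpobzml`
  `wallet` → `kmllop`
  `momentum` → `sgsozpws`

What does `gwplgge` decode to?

e(4)→o(14) and x(23)→r(17) fit y≡7x+12 (mod 26); the inverse of 7 mod 26 is 15. This is an affine cipher: with a=0,…,z=25, each position x becomes (7x+12) mod 26.
Reversing it on gwplgge: g(6)→15·(6−12)≡14=o; w(22)→15·(22−12)≡20=u; p(15)→15·(15−12)≡19=t; l(11)→15·(11−12)≡11=l; g(6)→15·(6−12)≡14=o; g(6)→15·(6−12)≡14=o; e(4)→15·(4−12)≡10=k (all mod 26).

outlook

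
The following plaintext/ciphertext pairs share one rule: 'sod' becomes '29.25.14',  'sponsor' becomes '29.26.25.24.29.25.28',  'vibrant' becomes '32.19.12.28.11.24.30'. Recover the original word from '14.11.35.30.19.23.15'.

s is letter #19 and maps to 29: an offset of 10. The number is (letter's place in the alphabet, a=1) + 10.
Undoing it on 14.11.35.30.19.23.15: 14→(14−10)÷1=4=d, 11→(11−10)÷1=1=a, 35→(35−10)÷1=25=y, 30→(30−10)÷1=20=t, 19→(19−10)÷1=9=i, 23→(23−10)÷1=13=m, 15→(15−10)÷1=5=e.

daytime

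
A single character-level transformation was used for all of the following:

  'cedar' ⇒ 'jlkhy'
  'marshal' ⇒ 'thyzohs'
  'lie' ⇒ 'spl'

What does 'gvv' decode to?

zoo

It's a constant shift of +7 (ROT7).
Undoing it on gvv: g−7=z, v−7=o, v−7=o.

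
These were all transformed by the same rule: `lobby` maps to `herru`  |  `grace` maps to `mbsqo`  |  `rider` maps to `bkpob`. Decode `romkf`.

l(11)→h(7) and o(14)→e(4) fit y≡25x+18 (mod 26); the inverse of 25 mod 26 is 25. This is an affine cipher: with a=0,…,z=25, each position x becomes (25x+18) mod 26.
Undoing it on romkf: r(17)→25·(17−18)≡1=b; o(14)→25·(14−18)≡4=e; m(12)→25·(12−18)≡6=g; k(10)→25·(10−18)≡8=i; f(5)→25·(5−18)≡13=n (all mod 26).

begin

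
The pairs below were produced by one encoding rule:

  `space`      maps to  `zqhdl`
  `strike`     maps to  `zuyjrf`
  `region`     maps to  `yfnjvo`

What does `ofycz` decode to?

It's a Vigenère-style cipher with numeric key [7,1]: position i shifts by key[i mod 2].
Undoing it on ofycz: o−7=h, f−1=e, y−7=r, c−1=b, z−7=s.

herbs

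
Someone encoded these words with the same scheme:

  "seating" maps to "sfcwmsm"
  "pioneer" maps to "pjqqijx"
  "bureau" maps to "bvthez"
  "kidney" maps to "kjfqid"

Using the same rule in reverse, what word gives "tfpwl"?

In seating: s→s is +0, e→f is +1, a→c is +2, t→w is +3 — the shift increases by 1 each position. Letter i (0-indexed) is shifted by i+0, so successive shifts are 0, 1, 2, ….
Reversing it on tfpwl: t−0=t, f−1=e, p−2=n, w−3=t, l−4=h.

tenth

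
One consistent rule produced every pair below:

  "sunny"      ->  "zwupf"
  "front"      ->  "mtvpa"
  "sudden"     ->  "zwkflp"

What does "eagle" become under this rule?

lcnnl

Shifts by position in sunny: pos 0: s→z (+7), pos 1: u→w (+2), pos 2: n→u (+7), pos 3: n→p (+2) — repeating every 2. It's a Vigenère-style cipher with numeric key [7,2]: position i shifts by key[i mod 2].
Applying it to eagle: e+7=l, a+2=c, g+7=n, l+2=n, e+7=l.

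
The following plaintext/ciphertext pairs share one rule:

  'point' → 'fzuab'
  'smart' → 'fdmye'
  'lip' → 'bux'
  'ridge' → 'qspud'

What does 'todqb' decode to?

The output letters match the input read backwards, each shifted +12: point reversed is tniop. The word is reversed, then every letter is shifted forward by 12.
Decoding todqb: shift back: t−12=h, o−12=c, d−12=r, q−12=e, b−12=p → hcrep; then reverse → perch.

perch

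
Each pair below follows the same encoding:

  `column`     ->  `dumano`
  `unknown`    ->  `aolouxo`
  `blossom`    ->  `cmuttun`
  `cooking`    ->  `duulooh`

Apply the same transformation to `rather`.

The shift depends on letter class: consonant c→d is +1, but vowel o→u is +6. The rule splits by letter class: vowels +6, consonants +1.
On rather: r(cons)+1=s, a(vowel)+6=g, t(cons)+1=u, h(cons)+1=i, e(vowel)+6=k, r(cons)+1=s.

sguiks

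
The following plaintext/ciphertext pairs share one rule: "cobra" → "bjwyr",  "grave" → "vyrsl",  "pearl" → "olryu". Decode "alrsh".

heavy

c(2)→b(1) and o(14)→j(9) fit y≡5x+17 (mod 26); the inverse of 5 mod 26 is 21. Each letter's alphabet position (a=0..z=25) is mapped through 5·x+17 mod 26 — an affine cipher.
Undoing it on alrsh: a(0)→21·(0−17)≡7=h; l(11)→21·(11−17)≡4=e; r(17)→21·(17−17)≡0=a; s(18)→21·(18−17)≡21=v; h(7)→21·(7−17)≡24=y (all mod 26).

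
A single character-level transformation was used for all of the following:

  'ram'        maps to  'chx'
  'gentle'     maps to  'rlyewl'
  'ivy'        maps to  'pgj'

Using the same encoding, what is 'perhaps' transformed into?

alcshad

The shift depends on letter class: consonant r→c is +11, but vowel a→h is +7. Two shifts are in play — +7 for a/e/i/o/u, +11 for every other letter.
On perhaps: p(cons)+11=a, e(vowel)+7=l, r(cons)+11=c, h(cons)+11=s, a(vowel)+7=h, p(cons)+11=a, s(cons)+11=d.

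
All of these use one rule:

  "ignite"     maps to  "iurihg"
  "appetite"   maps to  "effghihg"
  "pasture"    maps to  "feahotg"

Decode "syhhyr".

cotton

This is an affine cipher: with a=0,…,z=25, each position x becomes (7x+4) mod 26.
Decoding syhhyr: s(18)→15·(18−4)≡2=c; y(24)→15·(24−4)≡14=o; h(7)→15·(7−4)≡19=t; h(7)→15·(7−4)≡19=t; y(24)→15·(24−4)≡14=o; r(17)→15·(17−4)≡13=n (all mod 26).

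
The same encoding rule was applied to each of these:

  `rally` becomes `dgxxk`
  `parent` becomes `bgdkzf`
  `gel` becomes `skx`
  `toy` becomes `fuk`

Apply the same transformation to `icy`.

The shift depends on letter class: consonant r→d is +12, but vowel a→g is +6. The rule splits by letter class: vowels +6, consonants +12.
Applying it to icy: i(vowel)+6=o, c(cons)+12=o, y(cons)+12=k.

ook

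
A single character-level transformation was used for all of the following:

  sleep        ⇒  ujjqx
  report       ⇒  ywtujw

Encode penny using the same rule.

dssju

The output letters match the input read backwards, each shifted +5: sleep reversed is peels. Two steps: reverse the string, then apply a Caesar shift of +5.
Applying it to penny: reverse → ynnep; then shift: y+5=d, n+5=s, n+5=s, e+5=j, p+5=u.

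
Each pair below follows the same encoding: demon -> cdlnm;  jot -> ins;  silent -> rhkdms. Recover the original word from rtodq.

super

Compare letters: d→c is +25, e→d is +25, m→l is +25 — a constant shift. Each letter is shifted forward by 25 in the alphabet (a Caesar shift of +25).
Decoding rtodq: r−25=s, t−25=u, o−25=p, d−25=e, q−25=r.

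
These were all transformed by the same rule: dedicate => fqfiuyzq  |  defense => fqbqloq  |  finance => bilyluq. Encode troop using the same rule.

zdwwh

d(3)→f(5) and e(4)→q(16) fit y≡11x+24 (mod 26); the inverse of 11 mod 26 is 19. Treating letters as 0–25, the rule is x ↦ 11x + 24 (mod 26).
On troop: t(19)→11·19+24≡25=z; r(17)→11·17+24≡3=d; o(14)→11·14+24≡22=w; o(14)→11·14+24≡22=w; p(15)→11·15+24≡7=h (all mod 26).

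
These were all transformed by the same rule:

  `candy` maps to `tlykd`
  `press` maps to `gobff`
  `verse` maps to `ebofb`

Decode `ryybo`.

inner

c(2)→t(19) and a(0)→l(11) fit y≡17x+11 (mod 26); the inverse of 17 mod 26 is 23. Each letter's alphabet position (a=0..z=25) is mapped through 17·x+11 mod 26 — an affine cipher.
Undoing it on ryybo: r(17)→23·(17−11)≡8=i; y(24)→23·(24−11)≡13=n; y(24)→23·(24−11)≡13=n; b(1)→23·(1−11)≡4=e; o(14)→23·(14−11)≡17=r (all mod 26).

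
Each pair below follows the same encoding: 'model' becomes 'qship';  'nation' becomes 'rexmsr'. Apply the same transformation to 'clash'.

Compare letters: m→q is +4, o→s is +4, d→h is +4 — a constant shift. This is a Caesar cipher with shift 4.
Applying it to clash: c+4=g, l+4=p, a+4=e, s+4=w, h+4=l.

gpewl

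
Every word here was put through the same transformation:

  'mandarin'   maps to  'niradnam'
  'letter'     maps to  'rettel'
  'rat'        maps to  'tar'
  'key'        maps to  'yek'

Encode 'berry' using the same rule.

The output letters match the input read backwards: mandarin reversed is niradnam. The word is simply reversed.
On berry: reverse → yrreb.

yrreb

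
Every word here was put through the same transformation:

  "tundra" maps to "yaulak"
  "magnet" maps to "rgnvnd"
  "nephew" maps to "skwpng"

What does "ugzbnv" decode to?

pastel

In tundra: t→y is +5, u→a is +6, n→u is +7, d→l is +8 — the shift increases by 1 each position. Letter i (0-indexed) is shifted by i+5, so successive shifts are 5, 6, 7, ….
Reversing it on ugzbnv: u−5=p, g−6=a, z−7=s, b−8=t, n−9=e, v−10=l.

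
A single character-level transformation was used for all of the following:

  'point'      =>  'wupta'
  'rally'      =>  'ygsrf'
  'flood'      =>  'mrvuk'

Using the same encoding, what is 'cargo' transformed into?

It's a Vigenère-style cipher with numeric key [7,6]: position i shifts by key[i mod 2].
For cargo: c+7=j, a+6=g, r+7=y, g+6=m, o+7=v.

jgymv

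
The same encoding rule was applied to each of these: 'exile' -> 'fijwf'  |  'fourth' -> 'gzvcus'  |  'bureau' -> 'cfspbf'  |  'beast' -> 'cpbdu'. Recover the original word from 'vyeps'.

Shifts by position in exile: pos 0: e→f (+1), pos 1: x→i (+11), pos 2: i→j (+1), pos 3: l→w (+11) — repeating every 2. It's a Vigenère-style cipher with numeric key [1,11]: position i shifts by key[i mod 2].
Reversing it on vyeps: v−1=u, y−11=n, e−1=d, p−11=e, s−1=r.

under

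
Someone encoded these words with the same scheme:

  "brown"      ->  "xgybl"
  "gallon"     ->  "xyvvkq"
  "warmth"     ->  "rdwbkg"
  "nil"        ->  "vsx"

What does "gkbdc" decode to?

straw

The output letters match the input read backwards, each shifted +10: brown reversed is nworb. Read the word backwards and shift each letter +10.
Decoding gkbdc: shift back: g−10=w, k−10=a, b−10=r, d−10=t, c−10=s → warts; then reverse → straw.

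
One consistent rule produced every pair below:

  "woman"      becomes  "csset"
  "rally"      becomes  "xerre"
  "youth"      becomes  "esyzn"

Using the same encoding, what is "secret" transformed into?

yiixiz

The shift depends on letter class: consonant w→c is +6, but vowel o→s is +4. The rule splits by letter class: vowels +4, consonants +6.
For secret: s(cons)+6=y, e(vowel)+4=i, c(cons)+6=i, r(cons)+6=x, e(vowel)+4=i, t(cons)+6=z.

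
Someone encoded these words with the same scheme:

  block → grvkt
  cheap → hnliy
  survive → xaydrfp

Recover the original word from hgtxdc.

In block: b→g is +5, l→r is +6, o→v is +7, c→k is +8 — the shift increases by 1 each position. Each letter shifts forward by (position + 5), i.e. 5, 6, 7, … — the shift grows by one for each successive letter.
Reversing it on hgtxdc: h−5=c, g−6=a, t−7=m, x−8=p, d−9=u, c−10=s.

campus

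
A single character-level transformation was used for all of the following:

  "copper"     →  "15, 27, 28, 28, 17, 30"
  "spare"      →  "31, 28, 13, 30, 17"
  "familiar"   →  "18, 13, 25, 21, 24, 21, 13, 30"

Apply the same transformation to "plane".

28, 24, 13, 26, 17

c is letter #3 and maps to 15: an offset of 12. Letters become their 1-based position plus 12 (so a→13, b→14, …).
Applying it to plane: p=16→28, l=12→24, a=1→13, n=14→26, e=5→17.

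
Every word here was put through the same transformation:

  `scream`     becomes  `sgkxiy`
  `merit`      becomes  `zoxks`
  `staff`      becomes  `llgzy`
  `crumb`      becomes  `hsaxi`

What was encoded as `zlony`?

The output letters match the input read backwards, each shifted +6: scream reversed is maercs. Read the word backwards and shift each letter +6.
Decoding zlony: shift back: z−6=t, l−6=f, o−6=i, n−6=h, y−6=s → tfihs; then reverse → shift.

shift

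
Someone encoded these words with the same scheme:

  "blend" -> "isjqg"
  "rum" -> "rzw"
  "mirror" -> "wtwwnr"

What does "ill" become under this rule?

qqn

Two steps: reverse the string, then apply a Caesar shift of +5.
Applying it to ill: reverse → lli; then shift: l+5=q, l+5=q, i+5=n.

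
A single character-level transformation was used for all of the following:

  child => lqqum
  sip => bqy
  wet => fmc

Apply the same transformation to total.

The shift depends on letter class: consonant c→l is +9, but vowel i→q is +8. Two shifts are in play — +8 for a/e/i/o/u, +9 for every other letter.
For total: t(cons)+9=c, o(vowel)+8=w, t(cons)+9=c, a(vowel)+8=i, l(cons)+9=u.

cwciu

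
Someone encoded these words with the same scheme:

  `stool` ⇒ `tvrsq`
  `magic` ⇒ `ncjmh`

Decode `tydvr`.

In stool: s→t is +1, t→v is +2, o→r is +3, o→s is +4 — the shift increases by 1 each position. Each letter shifts forward by (position + 1), i.e. 1, 2, 3, … — the shift grows by one for each successive letter.
Undoing it on tydvr: t−1=s, y−2=w, d−3=a, v−4=r, r−5=m.

swarm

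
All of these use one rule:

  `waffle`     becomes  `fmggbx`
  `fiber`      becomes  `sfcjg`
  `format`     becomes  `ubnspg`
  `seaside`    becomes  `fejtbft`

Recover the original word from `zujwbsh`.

The output letters match the input read backwards, each shifted +1: waffle reversed is elffaw. Two steps: reverse the string, then apply a Caesar shift of +1.
Reversing it on zujwbsh: shift back: z−1=y, u−1=t, j−1=i, w−1=v, b−1=a, s−1=r, h−1=g → ytivarg; then reverse → gravity.

gravity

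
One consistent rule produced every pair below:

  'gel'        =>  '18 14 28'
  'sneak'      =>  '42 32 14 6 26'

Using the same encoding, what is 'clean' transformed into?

g(#7)→18 and e(#5)→14: differences scale by 2, so n = 2·pos + 4. The formula is n = 2×(alphabet index, a=1) + 4.
On clean: c=3→10, l=12→28, e=5→14, a=1→6, n=14→32.

10 28 14 6 32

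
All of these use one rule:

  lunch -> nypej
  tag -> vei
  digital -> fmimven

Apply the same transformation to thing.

The shift depends on letter class: consonant l→n is +2, but vowel u→y is +4. Vowels shift forward by 4 and consonants shift forward by 2.
On thing: t(cons)+2=v, h(cons)+2=j, i(vowel)+4=m, n(cons)+2=p, g(cons)+2=i.

vjmpi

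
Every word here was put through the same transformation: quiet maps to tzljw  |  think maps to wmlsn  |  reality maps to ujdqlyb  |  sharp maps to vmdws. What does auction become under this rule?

Shifts by position in quiet: pos 0: q→t (+3), pos 1: u→z (+5), pos 2: i→l (+3), pos 3: e→j (+5) — repeating every 2. The shifts repeat in a cycle of length 2: positions 0,1,… shift by +3, +5, then the pattern repeats.
For auction: a+3=d, u+5=z, c+3=f, t+5=y, i+3=l, o+5=t, n+3=q.

dzfyltq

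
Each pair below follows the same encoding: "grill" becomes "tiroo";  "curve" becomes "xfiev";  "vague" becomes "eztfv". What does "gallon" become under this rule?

tzoolm

Each pair mirrors across the alphabet (g↔t, r↔i, i↔r): positions sum to 25. Letters are reflected about the middle of the alphabet (position → 25−position): Atbash.
On gallon: g↔t, a↔z, l↔o, l↔o, o↔l, n↔m.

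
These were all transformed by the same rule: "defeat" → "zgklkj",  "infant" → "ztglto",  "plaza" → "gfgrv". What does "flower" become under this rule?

The output letters match the input read backwards, each shifted +6: defeat reversed is taefed. The word is reversed, then every letter is shifted forward by 6.
On flower: reverse → rewolf; then shift: r+6=x, e+6=k, w+6=c, o+6=u, l+6=r, f+6=l.

xkcurl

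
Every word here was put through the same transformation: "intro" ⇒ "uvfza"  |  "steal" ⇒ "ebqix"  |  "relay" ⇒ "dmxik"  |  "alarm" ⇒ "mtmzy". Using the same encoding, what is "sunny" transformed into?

eczvk

Shifts by position in intro: pos 0: i→u (+12), pos 1: n→v (+8), pos 2: t→f (+12), pos 3: r→z (+8) — repeating every 2. It's a Vigenère-style cipher with numeric key [12,8]: position i shifts by key[i mod 2].
On sunny: s+12=e, u+8=c, n+12=z, n+8=v, y+12=k.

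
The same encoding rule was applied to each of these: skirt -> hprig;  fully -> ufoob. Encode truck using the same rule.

Each letter is replaced by its mirror in the alphabet: a↔z, b↔y, c↔x, and so on (the Atbash cipher).
For truck: t↔g, r↔i, u↔f, c↔x, k↔p.

gifxp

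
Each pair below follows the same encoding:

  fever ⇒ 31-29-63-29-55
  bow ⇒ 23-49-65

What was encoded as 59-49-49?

too

The formula is n = 2×(alphabet index, a=1) + 19.
Reversing it on 59-49-49: 59→(59−19)÷2=20=t, 49→(49−19)÷2=15=o, 49→(49−19)÷2=15=o.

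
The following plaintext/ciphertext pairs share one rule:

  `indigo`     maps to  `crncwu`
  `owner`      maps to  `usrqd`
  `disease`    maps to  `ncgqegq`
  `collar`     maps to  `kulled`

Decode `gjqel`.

steal

i(8)→c(2) and n(13)→r(17) fit y≡3x+4 (mod 26); the inverse of 3 mod 26 is 9. This is an affine cipher: with a=0,…,z=25, each position x becomes (3x+4) mod 26.
Reversing it on gjqel: g(6)→9·(6−4)≡18=s; j(9)→9·(9−4)≡19=t; q(16)→9·(16−4)≡4=e; e(4)→9·(4−4)≡0=a; l(11)→9·(11−4)≡11=l (all mod 26).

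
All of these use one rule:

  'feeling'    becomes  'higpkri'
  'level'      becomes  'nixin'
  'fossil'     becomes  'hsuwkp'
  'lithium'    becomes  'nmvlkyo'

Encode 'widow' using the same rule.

Shifts by position in feeling: pos 0: f→h (+2), pos 1: e→i (+4), pos 2: e→g (+2), pos 3: l→p (+4) — repeating every 2. The shifts repeat in a cycle of length 2: positions 0,1,… shift by +2, +4, then the pattern repeats.
For widow: w+2=y, i+4=m, d+2=f, o+4=s, w+2=y.

ymfsy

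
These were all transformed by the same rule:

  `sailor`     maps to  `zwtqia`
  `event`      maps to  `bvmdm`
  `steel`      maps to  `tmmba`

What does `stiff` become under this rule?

nnqba

The output letters match the input read backwards, each shifted +8: sailor reversed is rolias. Two steps: reverse the string, then apply a Caesar shift of +8.
Applying it to stiff: reverse → ffits; then shift: f+8=n, f+8=n, i+8=q, t+8=b, s+8=a.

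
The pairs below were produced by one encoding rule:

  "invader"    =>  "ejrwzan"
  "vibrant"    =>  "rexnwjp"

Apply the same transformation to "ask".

This is a Caesar cipher with shift 22.
Applying it to ask: a+22=w, s+22=o, k+22=g.

wog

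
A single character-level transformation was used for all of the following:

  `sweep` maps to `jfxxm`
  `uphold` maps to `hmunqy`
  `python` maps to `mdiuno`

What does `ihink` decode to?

s(18)→j(9) and w(22)→f(5) fit y≡25x+1 (mod 26); the inverse of 25 mod 26 is 25. This is an affine cipher: with a=0,…,z=25, each position x becomes (25x+1) mod 26.
Reversing it on ihink: i(8)→25·(8−1)≡19=t; h(7)→25·(7−1)≡20=u; i(8)→25·(8−1)≡19=t; n(13)→25·(13−1)≡14=o; k(10)→25·(10−1)≡17=r (all mod 26).

tutor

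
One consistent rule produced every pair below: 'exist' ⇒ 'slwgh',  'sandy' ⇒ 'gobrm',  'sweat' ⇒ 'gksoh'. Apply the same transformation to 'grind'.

Compare letters: e→s is +14, x→l is +14, i→w is +14 — a constant shift. This is a Caesar cipher with shift 14.
On grind: g+14=u, r+14=f, i+14=w, n+14=b, d+14=r.

ufwbr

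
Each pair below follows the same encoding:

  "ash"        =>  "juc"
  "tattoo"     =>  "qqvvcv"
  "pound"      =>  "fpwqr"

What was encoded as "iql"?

jog

The output letters match the input read backwards, each shifted +2: ash reversed is hsa. Read the word backwards and shift each letter +2.
Decoding iql: shift back: i−2=g, q−2=o, l−2=j → goj; then reverse → jog.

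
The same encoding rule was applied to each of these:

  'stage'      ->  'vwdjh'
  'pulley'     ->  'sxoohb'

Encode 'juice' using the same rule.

Compare letters: s→v is +3, t→w is +3, a→d is +3 — a constant shift. Every letter moves 3 places later in the alphabet, wrapping around z→a.
Applying it to juice: j+3=m, u+3=x, i+3=l, c+3=f, e+3=h.

mxlfh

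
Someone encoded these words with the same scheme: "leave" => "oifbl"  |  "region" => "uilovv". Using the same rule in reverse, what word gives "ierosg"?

family

Letter i (0-indexed) is shifted by i+3, so successive shifts are 3, 4, 5, ….
Undoing it on ierosg: i−3=f, e−4=a, r−5=m, o−6=i, s−7=l, g−8=y.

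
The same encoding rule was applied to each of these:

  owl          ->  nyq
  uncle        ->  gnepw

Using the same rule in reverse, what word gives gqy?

woe

Two steps: reverse the string, then apply a Caesar shift of +2.
Undoing it on gqy: shift back: g−2=e, q−2=o, y−2=w → eow; then reverse → woe.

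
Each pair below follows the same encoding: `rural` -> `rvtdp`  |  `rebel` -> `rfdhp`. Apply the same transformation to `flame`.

Each letter shifts forward by its position index (0, 1, 2, …) — the shift grows by one for each successive letter.
For flame: f+0=f, l+1=m, a+2=c, m+3=p, e+4=i.

fmcpi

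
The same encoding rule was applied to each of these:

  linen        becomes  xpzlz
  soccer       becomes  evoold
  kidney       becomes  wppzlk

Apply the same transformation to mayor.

yhkvd

The shift depends on letter class: consonant l→x is +12, but vowel i→p is +7. Vowels shift forward by 7 and consonants shift forward by 12.
For mayor: m(cons)+12=y, a(vowel)+7=h, y(cons)+12=k, o(vowel)+7=v, r(cons)+12=d.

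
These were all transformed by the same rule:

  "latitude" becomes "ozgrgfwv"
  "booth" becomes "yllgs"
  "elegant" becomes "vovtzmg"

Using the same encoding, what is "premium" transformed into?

kivnrfn

This is the alphabet-reversal cipher (Atbash): a becomes z, b becomes y, etc.
For premium: p↔k, r↔i, e↔v, m↔n, i↔r, u↔f, m↔n.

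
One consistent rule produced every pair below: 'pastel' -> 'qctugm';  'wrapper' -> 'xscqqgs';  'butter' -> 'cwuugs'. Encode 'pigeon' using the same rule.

qkhgqo

Vowels shift forward by 2 and consonants shift forward by 1.
For pigeon: p(cons)+1=q, i(vowel)+2=k, g(cons)+1=h, e(vowel)+2=g, o(vowel)+2=q, n(cons)+1=o.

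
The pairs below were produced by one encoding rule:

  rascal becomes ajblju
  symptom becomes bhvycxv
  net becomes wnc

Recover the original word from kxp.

bog

Compare letters: r→a is +9, a→j is +9, s→b is +9 — a constant shift. This is a Caesar cipher with shift 9.
Undoing it on kxp: k−9=b, x−9=o, p−9=g.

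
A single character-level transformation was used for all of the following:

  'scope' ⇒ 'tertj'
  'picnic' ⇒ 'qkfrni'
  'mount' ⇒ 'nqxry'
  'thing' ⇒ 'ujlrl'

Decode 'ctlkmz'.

In scope: s→t is +1, c→e is +2, o→r is +3, p→t is +4 — the shift increases by 1 each position. The shift increases by 1 at each position, starting from +1: 1, 2, 3, ….
Reversing it on ctlkmz: c−1=b, t−2=r, l−3=i, k−4=g, m−5=h, z−6=t.

bright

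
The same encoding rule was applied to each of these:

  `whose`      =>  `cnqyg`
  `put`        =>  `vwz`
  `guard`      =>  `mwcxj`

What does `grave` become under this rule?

mxcbg

Vowels shift forward by 2 and consonants shift forward by 6.
On grave: g(cons)+6=m, r(cons)+6=x, a(vowel)+2=c, v(cons)+6=b, e(vowel)+2=g.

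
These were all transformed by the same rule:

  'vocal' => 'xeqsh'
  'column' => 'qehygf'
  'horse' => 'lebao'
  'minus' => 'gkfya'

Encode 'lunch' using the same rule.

v(21)→x(23) and o(14)→e(4) fit y≡25x+18 (mod 26); the inverse of 25 mod 26 is 25. Treating letters as 0–25, the rule is x ↦ 25x + 18 (mod 26).
On lunch: l(11)→25·11+18≡7=h; u(20)→25·20+18≡24=y; n(13)→25·13+18≡5=f; c(2)→25·2+18≡16=q; h(7)→25·7+18≡11=l (all mod 26).

hyfql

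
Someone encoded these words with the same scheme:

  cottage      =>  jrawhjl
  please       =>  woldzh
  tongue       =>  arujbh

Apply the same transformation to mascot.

The shifts repeat in a cycle of length 2: positions 0,1,… shift by +7, +3, then the pattern repeats.
Applying it to mascot: m+7=t, a+3=d, s+7=z, c+3=f, o+7=v, t+3=w.

tdzfvw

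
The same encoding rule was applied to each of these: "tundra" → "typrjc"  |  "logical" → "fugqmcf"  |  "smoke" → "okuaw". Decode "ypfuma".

unlock

t(19)→t(19) and u(20)→y(24) fit y≡5x+2 (mod 26); the inverse of 5 mod 26 is 21. Treating letters as 0–25, the rule is x ↦ 5x + 2 (mod 26).
Undoing it on ypfuma: y(24)→21·(24−2)≡20=u; p(15)→21·(15−2)≡13=n; f(5)→21·(5−2)≡11=l; u(20)→21·(20−2)≡14=o; m(12)→21·(12−2)≡2=c; a(0)→21·(0−2)≡10=k (all mod 26).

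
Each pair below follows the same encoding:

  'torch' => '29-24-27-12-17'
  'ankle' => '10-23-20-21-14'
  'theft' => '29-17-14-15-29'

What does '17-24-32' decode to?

t is letter #20 and maps to 29: an offset of 9. Each letter is replaced by its alphabet position (a=1..z=26) + 9.
Decoding 17-24-32: 17→(17−9)÷1=8=h, 24→(24−9)÷1=15=o, 32→(32−9)÷1=23=w.

how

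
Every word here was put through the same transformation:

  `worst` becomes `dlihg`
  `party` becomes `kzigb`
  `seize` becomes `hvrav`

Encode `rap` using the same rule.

izk

Each pair mirrors across the alphabet (w↔d, o↔l, r↔i): positions sum to 25. Letters are reflected about the middle of the alphabet (position → 25−position): Atbash.
Applying it to rap: r↔i, a↔z, p↔k.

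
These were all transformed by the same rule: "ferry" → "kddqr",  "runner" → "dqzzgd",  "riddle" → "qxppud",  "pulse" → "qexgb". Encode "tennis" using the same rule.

euzzqf

The word is reversed, then every letter is shifted forward by 12.
On tennis: reverse → sinnet; then shift: s+12=e, i+12=u, n+12=z, n+12=z, e+12=q, t+12=f.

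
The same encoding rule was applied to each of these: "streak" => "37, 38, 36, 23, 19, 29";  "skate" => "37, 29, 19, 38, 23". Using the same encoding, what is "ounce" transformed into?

33, 39, 32, 21, 23

Each letter is replaced by its alphabet position (a=1..z=26) + 18.
Applying it to ounce: o=15→33, u=21→39, n=14→32, c=3→21, e=5→23.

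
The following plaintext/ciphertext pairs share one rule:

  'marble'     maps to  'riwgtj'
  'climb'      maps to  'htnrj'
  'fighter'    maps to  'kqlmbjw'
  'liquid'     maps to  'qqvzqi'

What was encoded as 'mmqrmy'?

The shifts repeat in a cycle of length 3: positions 0,1,… shift by +5, +8, +5, then the pattern repeats.
Decoding mmqrmy: m−5=h, m−8=e, q−5=l, r−5=m, m−8=e, y−5=t.

helmet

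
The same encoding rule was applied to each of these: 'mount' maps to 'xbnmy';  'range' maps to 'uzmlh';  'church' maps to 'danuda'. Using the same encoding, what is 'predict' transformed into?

m(12)→x(23) and o(14)→b(1) fit y≡15x+25 (mod 26); the inverse of 15 mod 26 is 7. Treating letters as 0–25, the rule is x ↦ 15x + 25 (mod 26).
Applying it to predict: p(15)→15·15+25≡16=q; r(17)→15·17+25≡20=u; e(4)→15·4+25≡7=h; d(3)→15·3+25≡18=s; i(8)→15·8+25≡15=p; c(2)→15·2+25≡3=d; t(19)→15·19+25≡24=y (all mod 26).

quhspdy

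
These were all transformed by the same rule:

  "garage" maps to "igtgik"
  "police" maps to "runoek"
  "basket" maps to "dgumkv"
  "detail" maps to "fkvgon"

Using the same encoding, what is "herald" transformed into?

jktgnf

The shift depends on letter class: consonant g→i is +2, but vowel a→g is +6. Two shifts are in play — +6 for a/e/i/o/u, +2 for every other letter.
For herald: h(cons)+2=j, e(vowel)+6=k, r(cons)+2=t, a(vowel)+6=g, l(cons)+2=n, d(cons)+2=f.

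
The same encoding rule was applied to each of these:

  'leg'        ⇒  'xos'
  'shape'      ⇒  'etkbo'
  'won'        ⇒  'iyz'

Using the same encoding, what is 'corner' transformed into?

oydzod

The rule splits by letter class: vowels +10, consonants +12.
Applying it to corner: c(cons)+12=o, o(vowel)+10=y, r(cons)+12=d, n(cons)+12=z, e(vowel)+10=o, r(cons)+12=d.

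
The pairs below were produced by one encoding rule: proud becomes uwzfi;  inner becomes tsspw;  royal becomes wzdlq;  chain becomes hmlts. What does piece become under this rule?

utphp

The shift depends on letter class: consonant p→u is +5, but vowel o→z is +11. Vowels shift forward by 11 and consonants shift forward by 5.
On piece: p(cons)+5=u, i(vowel)+11=t, e(vowel)+11=p, c(cons)+5=h, e(vowel)+11=p.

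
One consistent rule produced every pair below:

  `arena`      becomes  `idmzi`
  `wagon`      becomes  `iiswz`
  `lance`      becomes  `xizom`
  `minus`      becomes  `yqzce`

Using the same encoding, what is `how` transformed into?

The shift depends on letter class: consonant r→d is +12, but vowel a→i is +8. The rule splits by letter class: vowels +8, consonants +12.
Applying it to how: h(cons)+12=t, o(vowel)+8=w, w(cons)+12=i.

twi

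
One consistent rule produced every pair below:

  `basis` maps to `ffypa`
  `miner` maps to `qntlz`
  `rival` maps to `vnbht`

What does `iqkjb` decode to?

In basis: b→f is +4, a→f is +5, s→y is +6, i→p is +7 — the shift increases by 1 each position. The shift increases by 1 at each position, starting from +4: 4, 5, 6, ….
Reversing it on iqkjb: i−4=e, q−5=l, k−6=e, j−7=c, b−8=t.

elect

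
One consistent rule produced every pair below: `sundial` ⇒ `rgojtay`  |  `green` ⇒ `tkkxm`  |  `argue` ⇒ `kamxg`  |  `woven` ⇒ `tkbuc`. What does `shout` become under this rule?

The word is reversed, then every letter is shifted forward by 6.
Applying it to shout: reverse → tuohs; then shift: t+6=z, u+6=a, o+6=u, h+6=n, s+6=y.

zauny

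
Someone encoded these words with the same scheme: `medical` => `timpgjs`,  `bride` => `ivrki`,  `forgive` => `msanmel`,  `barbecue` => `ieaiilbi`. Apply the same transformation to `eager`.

leplv

Shifts by position in medical: pos 0: m→t (+7), pos 1: e→i (+4), pos 2: d→m (+9), pos 3: i→p (+7), pos 4: c→g (+4), pos 5: a→j (+9) — repeating every 3. The shifts repeat in a cycle of length 3: positions 0,1,… shift by +7, +4, +9, then the pattern repeats.
On eager: e+7=l, a+4=e, g+9=p, e+7=l, r+4=v.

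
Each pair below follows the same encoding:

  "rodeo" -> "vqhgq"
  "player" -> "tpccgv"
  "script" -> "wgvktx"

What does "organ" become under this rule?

The shift depends on letter class: consonant r→v is +4, but vowel o→q is +2. Vowels shift forward by 2 and consonants shift forward by 4.
For organ: o(vowel)+2=q, r(cons)+4=v, g(cons)+4=k, a(vowel)+2=c, n(cons)+4=r.

qvkcr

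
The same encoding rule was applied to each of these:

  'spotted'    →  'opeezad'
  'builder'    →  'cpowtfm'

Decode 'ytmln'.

cabin

The output letters match the input read backwards, each shifted +11: spotted reversed is dettops. Two steps: reverse the string, then apply a Caesar shift of +11.
Decoding ytmln: shift back: y−11=n, t−11=i, m−11=b, l−11=a, n−11=c → nibac; then reverse → cabin.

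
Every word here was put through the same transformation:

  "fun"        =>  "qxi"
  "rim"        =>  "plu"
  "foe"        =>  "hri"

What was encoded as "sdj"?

gap

Read the word backwards and shift each letter +3.
Decoding sdj: shift back: s−3=p, d−3=a, j−3=g → pag; then reverse → gap.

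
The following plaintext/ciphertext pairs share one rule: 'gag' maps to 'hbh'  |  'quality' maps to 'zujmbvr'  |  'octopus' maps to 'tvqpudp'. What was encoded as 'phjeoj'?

indigo

The output letters match the input read backwards, each shifted +1: gag reversed is gag. The word is reversed, then every letter is shifted forward by 1.
Undoing it on phjeoj: shift back: p−1=o, h−1=g, j−1=i, e−1=d, o−1=n, j−1=i → ogidni; then reverse → indigo.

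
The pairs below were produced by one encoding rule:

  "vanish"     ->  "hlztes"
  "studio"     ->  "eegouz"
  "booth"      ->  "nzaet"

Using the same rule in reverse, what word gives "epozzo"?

Shifts by position in vanish: pos 0: v→h (+12), pos 1: a→l (+11), pos 2: n→z (+12), pos 3: i→t (+11) — repeating every 2. It's a Vigenère-style cipher with numeric key [12,11]: position i shifts by key[i mod 2].
Undoing it on epozzo: e−12=s, p−11=e, o−12=c, z−11=o, z−12=n, o−11=d.

second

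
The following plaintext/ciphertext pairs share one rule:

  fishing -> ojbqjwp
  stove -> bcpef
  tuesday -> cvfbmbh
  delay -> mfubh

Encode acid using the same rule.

bljm

The shift depends on letter class: consonant f→o is +9, but vowel i→j is +1. Vowels shift forward by 1 and consonants shift forward by 9.
Applying it to acid: a(vowel)+1=b, c(cons)+9=l, i(vowel)+1=j, d(cons)+9=m.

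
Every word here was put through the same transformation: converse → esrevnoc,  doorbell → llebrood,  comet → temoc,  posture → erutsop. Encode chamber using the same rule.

rebmahc

The output letters match the input read backwards: converse reversed is esrevnoc. It's just the letters in reverse order.
For chamber: reverse → rebmahc.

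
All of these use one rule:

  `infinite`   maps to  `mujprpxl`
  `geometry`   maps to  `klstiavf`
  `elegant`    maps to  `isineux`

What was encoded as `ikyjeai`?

educate

Shifts by position in infinite: pos 0: i→m (+4), pos 1: n→u (+7), pos 2: f→j (+4), pos 3: i→p (+7) — repeating every 2. A repeating key of period 2 is used — shifts +4, +7 over and over.
Decoding ikyjeai: i−4=e, k−7=d, y−4=u, j−7=c, e−4=a, a−7=t, i−4=e.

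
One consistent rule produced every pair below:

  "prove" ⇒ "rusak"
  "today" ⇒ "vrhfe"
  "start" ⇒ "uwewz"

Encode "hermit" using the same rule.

jhvroa

In prove: p→r is +2, r→u is +3, o→s is +4, v→a is +5 — the shift increases by 1 each position. Each letter shifts forward by (position + 2), i.e. 2, 3, 4, … — the shift grows by one for each successive letter.
For hermit: h+2=j, e+3=h, r+4=v, m+5=r, i+6=o, t+7=a.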